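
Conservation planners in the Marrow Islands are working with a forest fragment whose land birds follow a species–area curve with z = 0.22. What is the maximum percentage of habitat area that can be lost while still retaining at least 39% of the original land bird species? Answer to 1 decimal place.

98.6%

Need (A_new/A_old)^0.22 = 0.39, so A_new/A_old = 0.39^(1/0.22) = 0.39^4.545
ln(A_new/A_old) = ln 0.39 / 0.22 = -0.9416 / 0.22 = -4.2800
A_new/A_old = e^-4.2800 ≈ 0.01384
Fraction that can be lost = 1 − 0.01384 = 0.9862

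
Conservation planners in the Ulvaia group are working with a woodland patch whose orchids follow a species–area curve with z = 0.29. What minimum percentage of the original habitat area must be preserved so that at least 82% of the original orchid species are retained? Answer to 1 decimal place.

Need (A_new/A_old)^0.29 = 0.82, so A_new/A_old = 0.82^(1/0.29) = 0.82^3.448
ln(A_new/A_old) = ln 0.82 / 0.29 = -0.1985 / 0.29 = -0.6843
A_new/A_old = e^-0.6843 ≈ 0.5044

50.4%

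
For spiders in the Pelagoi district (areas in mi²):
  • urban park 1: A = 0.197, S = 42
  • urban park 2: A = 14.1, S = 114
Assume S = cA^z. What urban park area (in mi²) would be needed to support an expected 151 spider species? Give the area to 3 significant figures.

46.9 mi²

z = ln(114/42) / ln(14.1/0.197) = 0.9985 / 4.2707 = 0.2338
c = 42 / 0.197^0.2338 = 42 / 0.684 = 61.41
A = (151/61.41)^(1/0.2338) ⇒ ln A = ln(2.459)/0.2338 = 3.8484
A = e^3.8484 ≈ 46.92 mi²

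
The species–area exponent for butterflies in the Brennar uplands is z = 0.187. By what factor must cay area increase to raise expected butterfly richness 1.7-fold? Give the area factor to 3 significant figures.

(A₂/A₁)^0.187 = 1.7, so A₂/A₁ = 1.7^(1/0.187) = 1.7^5.348
ln(A₂/A₁) = ln 1.7 / 0.187 = 0.5306 / 0.187 = 2.8376
A₂/A₁ = e^2.8376 ≈ 17.07

17.1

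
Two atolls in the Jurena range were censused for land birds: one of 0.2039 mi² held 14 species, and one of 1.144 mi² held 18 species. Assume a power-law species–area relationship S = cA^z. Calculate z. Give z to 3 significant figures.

Taking logs: ln S = ln c + z ln A, so z = (ln S₂ − ln S₁)/(ln A₂ − ln A₁).
z = ln(18/14) / ln(1.144/0.2039) = ln(1.286) / ln(5.611) = 0.2513 / 1.7247 = 0.1457

0.146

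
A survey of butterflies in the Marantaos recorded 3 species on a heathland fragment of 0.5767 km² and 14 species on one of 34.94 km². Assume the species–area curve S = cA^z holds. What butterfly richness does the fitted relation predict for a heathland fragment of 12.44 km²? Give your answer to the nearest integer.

10

z = ln(14/3) / ln(34.94/0.5767) = 1.5404 / 4.1041 = 0.3753
c = 3 / 0.5767^0.3753 = 3 / 0.8133 = 3.688
S₃ = 3.688 × 12.44^0.3753 = 3.688 × 2.576 ≈ 9.501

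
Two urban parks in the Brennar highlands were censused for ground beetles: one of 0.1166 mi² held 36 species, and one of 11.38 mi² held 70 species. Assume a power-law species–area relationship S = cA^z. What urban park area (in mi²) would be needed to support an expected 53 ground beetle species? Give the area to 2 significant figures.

z = ln(70/36) / ln(11.38/0.1166) = 0.6650 / 4.5809 = 0.1452
c = 36 / 0.1166^0.1452 = 36 / 0.732 = 49.18
A = (53/49.18)^(1/0.1452) ⇒ ln A = ln(1.078)/0.1452 = 0.5154
A = e^0.5154 ≈ 1.674 mi²

1.7 mi²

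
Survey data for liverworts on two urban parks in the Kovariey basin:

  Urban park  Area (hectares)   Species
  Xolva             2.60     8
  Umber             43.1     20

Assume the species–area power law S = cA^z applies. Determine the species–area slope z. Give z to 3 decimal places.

Taking logs: ln S = ln c + z ln A, so z = (ln S₂ − ln S₁)/(ln A₂ − ln A₁).
z = ln(20/8) / ln(43.1/2.6) = ln(2.5) / ln(16.58) = 0.9163 / 2.8080 = 0.3263

0.326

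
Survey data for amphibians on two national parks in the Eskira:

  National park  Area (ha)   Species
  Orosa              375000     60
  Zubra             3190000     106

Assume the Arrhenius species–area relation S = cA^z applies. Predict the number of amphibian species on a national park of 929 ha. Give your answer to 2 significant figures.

12

z = ln(106/60) / ln(3190000/375000) = 0.5691 / 2.1409 = 0.2658
c = 60 / 375000^0.2658 = 60 / 30.32 = 1.979
S₃ = 1.979 × 929^0.2658 = 1.979 × 6.151 ≈ 12.17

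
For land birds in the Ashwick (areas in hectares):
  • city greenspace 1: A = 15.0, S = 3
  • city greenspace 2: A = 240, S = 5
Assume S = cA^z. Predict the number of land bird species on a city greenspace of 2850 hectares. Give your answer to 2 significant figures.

7.9

z = ln(5/3) / ln(240/15) = 0.5108 / 2.7726 = 0.1842
c = 3 / 15^0.1842 = 3 / 1.647 = 1.822
S₃ = 1.822 × 2850^0.1842 = 1.822 × 4.33 ≈ 7.888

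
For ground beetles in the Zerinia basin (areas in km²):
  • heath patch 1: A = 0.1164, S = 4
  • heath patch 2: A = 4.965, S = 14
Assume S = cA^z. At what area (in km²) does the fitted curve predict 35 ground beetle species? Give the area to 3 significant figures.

z = ln(14/4) / ln(4.965/0.1164) = 1.2528 / 3.7531 = 0.3338
c = 4 / 0.1164^0.3338 = 4 / 0.4878 = 8.2
A = (35/8.2)^(1/0.3338) ⇒ ln A = ln(4.268)/0.3338 = 4.3475
A = e^4.3475 ≈ 77.29 km²

77.3 km²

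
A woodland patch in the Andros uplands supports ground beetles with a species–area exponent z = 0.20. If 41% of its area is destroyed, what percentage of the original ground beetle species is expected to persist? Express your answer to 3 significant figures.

S_new/S_old = (A_new/A_old)^z = 0.59^0.2
= exp(0.2 × ln 0.59) = exp(0.2 × -0.5276) = exp(-0.1055) ≈ 0.8999

90.0%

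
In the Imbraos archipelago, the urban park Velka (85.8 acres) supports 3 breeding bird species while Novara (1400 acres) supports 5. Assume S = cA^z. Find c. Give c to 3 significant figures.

z = ln(S₂/S₁) / ln(A₂/A₁) = ln(5/3) / ln(1400/85.8) = 0.5108 / 2.7922 = 0.1829
c = S₁ / A₁^z = 3 / 85.8^0.1829 = 3 / 2.258 = 1.329

1.33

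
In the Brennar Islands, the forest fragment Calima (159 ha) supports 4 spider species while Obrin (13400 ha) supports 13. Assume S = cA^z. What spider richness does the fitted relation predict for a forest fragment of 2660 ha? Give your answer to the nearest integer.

8

z = ln(13/4) / ln(13400/159) = 1.1787 / 4.4341 = 0.2658
c = 4 / 159^0.2658 = 4 / 3.847 = 1.04
S₃ = 1.04 × 2660^0.2658 = 1.04 × 8.136 ≈ 8.458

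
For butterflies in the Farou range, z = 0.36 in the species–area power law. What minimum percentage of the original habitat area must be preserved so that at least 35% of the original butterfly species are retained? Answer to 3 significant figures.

5.41%

Need (A_new/A_old)^0.36 = 0.35, so A_new/A_old = 0.35^(1/0.36) = 0.35^2.778
ln(A_new/A_old) = ln 0.35 / 0.36 = -1.0498 / 0.36 = -2.9162
A_new/A_old = e^-2.9162 ≈ 0.05414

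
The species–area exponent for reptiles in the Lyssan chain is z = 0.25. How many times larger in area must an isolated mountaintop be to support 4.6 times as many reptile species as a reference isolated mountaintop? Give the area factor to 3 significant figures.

448

(A₂/A₁)^0.25 = 4.6, so A₂/A₁ = 4.6^(1/0.25) = 4.6^4
ln(A₂/A₁) = ln 4.6 / 0.25 = 1.5261 / 0.25 = 6.1042
A₂/A₁ = e^6.1042 ≈ 447.7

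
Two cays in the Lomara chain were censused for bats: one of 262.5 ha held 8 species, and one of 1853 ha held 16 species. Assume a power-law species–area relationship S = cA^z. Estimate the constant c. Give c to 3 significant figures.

1.11

z = ln(S₂/S₁) / ln(A₂/A₁) = ln(16/8) / ln(1853/262.5) = 0.6931 / 1.9543 = 0.3547
c = S₁ / A₁^z = 8 / 262.5^0.3547 = 8 / 7.211 = 1.109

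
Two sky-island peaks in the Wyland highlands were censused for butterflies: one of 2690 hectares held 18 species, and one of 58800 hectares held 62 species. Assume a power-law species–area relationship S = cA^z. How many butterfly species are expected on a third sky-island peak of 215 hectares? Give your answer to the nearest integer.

z = ln(62/18) / ln(58800/2690) = 1.2368 / 3.0846 = 0.4009
c = 18 / 2690^0.4009 = 18 / 23.72 = 0.7588
S₃ = 0.7588 × 215^0.4009 = 0.7588 × 8.614 ≈ 6.536

7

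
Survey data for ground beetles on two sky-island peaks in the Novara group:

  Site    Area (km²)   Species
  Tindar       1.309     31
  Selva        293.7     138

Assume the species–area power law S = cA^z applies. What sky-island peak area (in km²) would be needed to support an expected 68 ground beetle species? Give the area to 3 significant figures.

z = ln(138/31) / ln(293.7/1.309) = 1.4933 / 5.4133 = 0.2759
c = 31 / 1.309^0.2759 = 31 / 1.077 = 28.78
A = (68/28.78)^(1/0.2759) ⇒ ln A = ln(2.363)/0.2759 = 3.1169
A = e^3.1169 ≈ 22.58 km²

22.6 km²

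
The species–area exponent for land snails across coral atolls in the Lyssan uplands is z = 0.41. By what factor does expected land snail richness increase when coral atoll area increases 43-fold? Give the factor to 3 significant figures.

4.67

S₂/S₁ = (A₂/A₁)^z = 43^0.41
ln(S₂/S₁) = 0.41 × ln 43 = 0.41 × 3.7612 = 1.5421
S₂/S₁ = e^1.5421 ≈ 4.674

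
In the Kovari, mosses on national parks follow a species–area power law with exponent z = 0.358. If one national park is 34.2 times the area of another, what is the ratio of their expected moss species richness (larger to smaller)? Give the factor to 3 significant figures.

3.54

S₂/S₁ = (A₂/A₁)^z = 34.2^0.358
ln(S₂/S₁) = 0.358 × ln 34.2 = 0.358 × 3.5322 = 1.2645
S₂/S₁ = e^1.2645 ≈ 3.541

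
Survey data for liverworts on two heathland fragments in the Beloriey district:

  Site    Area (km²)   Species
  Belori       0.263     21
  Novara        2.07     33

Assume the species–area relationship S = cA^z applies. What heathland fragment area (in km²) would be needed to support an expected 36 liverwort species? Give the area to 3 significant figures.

z = ln(33/21) / ln(2.07/0.263) = 0.4520 / 2.0631 = 0.2191
c = 21 / 0.263^0.2191 = 21 / 0.7463 = 28.14
A = (36/28.14)^(1/0.2191) ⇒ ln A = ln(1.279)/0.2191 = 1.1247
A = e^1.1247 ≈ 3.079 km²

3.08 km²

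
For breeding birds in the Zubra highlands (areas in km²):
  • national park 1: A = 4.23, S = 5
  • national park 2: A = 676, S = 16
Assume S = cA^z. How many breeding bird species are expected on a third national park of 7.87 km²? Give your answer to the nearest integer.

z = ln(16/5) / ln(676/4.23) = 1.1632 / 5.0740 = 0.2292
c = 5 / 4.23^0.2292 = 5 / 1.392 = 3.592
S₃ = 3.592 × 7.87^0.2292 = 3.592 × 1.605 ≈ 5.765

6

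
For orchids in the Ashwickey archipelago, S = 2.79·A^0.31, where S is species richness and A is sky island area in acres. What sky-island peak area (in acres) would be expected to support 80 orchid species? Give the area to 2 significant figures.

80 = 2.79 × A^0.31  ⇒  A^0.31 = 80/2.79 = 28.67
ln A = ln(28.67) / 0.31 = 3.3560 / 0.31 = 10.8258
A = e^10.8258 ≈ 50300 acres

50000 acres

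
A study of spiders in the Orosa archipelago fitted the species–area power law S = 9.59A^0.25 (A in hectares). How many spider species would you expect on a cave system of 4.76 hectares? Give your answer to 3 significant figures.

14.2

S = 9.59 × 4.76^0.25 = 9.59 × 1.477 ≈ 14.17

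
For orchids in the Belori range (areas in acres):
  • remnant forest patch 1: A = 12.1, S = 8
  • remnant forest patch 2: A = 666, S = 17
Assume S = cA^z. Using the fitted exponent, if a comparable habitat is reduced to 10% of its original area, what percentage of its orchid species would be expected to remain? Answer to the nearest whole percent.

z = ln(17/8) / ln(666/12.1) = 0.7538 / 4.0081 = 0.1881
S_new/S_old = (A_new/A_old)^z = 0.1^0.1881 = exp(0.1881 × -2.3026) = 0.6485

65%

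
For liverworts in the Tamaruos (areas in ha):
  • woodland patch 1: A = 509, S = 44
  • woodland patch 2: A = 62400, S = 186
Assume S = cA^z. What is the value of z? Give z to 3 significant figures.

Taking logs: ln S = ln c + z ln A, so z = (ln S₂ − ln S₁)/(ln A₂ − ln A₁).
z = ln(186/44) / ln(62400/509) = ln(4.227) / ln(122.6) = 1.4416 / 4.8089 = 0.2998

0.300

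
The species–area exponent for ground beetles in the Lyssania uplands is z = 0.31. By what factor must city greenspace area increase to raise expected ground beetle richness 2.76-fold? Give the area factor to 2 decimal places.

(A₂/A₁)^0.31 = 2.76, so A₂/A₁ = 2.76^(1/0.31) = 2.76^3.226
ln(A₂/A₁) = ln 2.76 / 0.31 = 1.0152 / 0.31 = 3.2749
A₂/A₁ = e^3.2749 ≈ 26.44

26.44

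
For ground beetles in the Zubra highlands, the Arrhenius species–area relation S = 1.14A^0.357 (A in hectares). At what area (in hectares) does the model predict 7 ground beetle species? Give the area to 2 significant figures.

160 hectares

7 = 1.14 × A^0.357  ⇒  A^0.357 = 7/1.14 = 6.14
ln A = ln(6.14) / 0.357 = 1.8149 / 0.357 = 5.0837
A = e^5.0837 ≈ 161.4 hectares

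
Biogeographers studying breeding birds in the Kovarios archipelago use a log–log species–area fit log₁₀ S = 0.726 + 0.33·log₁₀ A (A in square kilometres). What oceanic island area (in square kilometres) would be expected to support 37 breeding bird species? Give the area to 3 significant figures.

37 = 5.321 × A^0.33  ⇒  A^0.33 = 37/5.321 = 6.953
ln A = ln(6.953) / 0.33 = 1.9392 / 0.33 = 5.8765
A = e^5.8765 ≈ 356.6 square kilometres

357 square kilometres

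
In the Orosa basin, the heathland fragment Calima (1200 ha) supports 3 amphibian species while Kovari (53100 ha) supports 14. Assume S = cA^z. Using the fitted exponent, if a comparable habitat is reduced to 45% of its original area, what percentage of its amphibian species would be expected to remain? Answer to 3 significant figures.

72.3%

z = ln(14/3) / ln(53100/1200) = 1.5404 / 3.7899 = 0.4065
S_new/S_old = (A_new/A_old)^z = 0.45^0.4065 = exp(0.4065 × -0.7985) = 0.7228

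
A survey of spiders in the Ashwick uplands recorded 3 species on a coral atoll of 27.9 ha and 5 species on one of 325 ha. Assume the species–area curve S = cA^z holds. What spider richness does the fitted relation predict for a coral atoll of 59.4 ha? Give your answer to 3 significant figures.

3.51

z = ln(5/3) / ln(325/27.9) = 0.5108 / 2.4552 = 0.2081
c = 3 / 27.9^0.2081 = 3 / 1.999 = 1.501
S₃ = 1.501 × 59.4^0.2081 = 1.501 × 2.339 ≈ 3.511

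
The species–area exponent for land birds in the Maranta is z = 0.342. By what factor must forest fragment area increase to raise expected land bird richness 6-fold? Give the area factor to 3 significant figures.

188

(A₂/A₁)^0.342 = 6, so A₂/A₁ = 6^(1/0.342) = 6^2.924
ln(A₂/A₁) = ln 6 / 0.342 = 1.7918 / 0.342 = 5.2391
A₂/A₁ = e^5.2391 ≈ 188.5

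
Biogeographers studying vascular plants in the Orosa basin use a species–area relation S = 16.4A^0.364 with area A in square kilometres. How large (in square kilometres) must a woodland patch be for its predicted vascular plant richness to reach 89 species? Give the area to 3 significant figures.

104 square kilometres

89 = 16.4 × A^0.364  ⇒  A^0.364 = 89/16.4 = 5.427
ln A = ln(5.427) / 0.364 = 1.6914 / 0.364 = 4.6466
A = e^4.6466 ≈ 104.2 square kilometres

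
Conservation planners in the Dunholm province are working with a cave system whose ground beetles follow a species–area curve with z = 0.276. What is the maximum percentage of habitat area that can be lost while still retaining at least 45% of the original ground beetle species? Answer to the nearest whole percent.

Need (A_new/A_old)^0.276 = 0.45, so A_new/A_old = 0.45^(1/0.276) = 0.45^3.623
ln(A_new/A_old) = ln 0.45 / 0.276 = -0.7985 / 0.276 = -2.8931
A_new/A_old = e^-2.8931 ≈ 0.0554
Fraction that can be lost = 1 − 0.0554 = 0.9446

94%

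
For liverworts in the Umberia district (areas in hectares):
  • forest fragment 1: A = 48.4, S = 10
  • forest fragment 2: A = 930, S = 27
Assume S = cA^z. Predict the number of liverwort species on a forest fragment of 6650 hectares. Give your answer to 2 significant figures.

z = ln(27/10) / ln(930/48.4) = 0.9933 / 2.9557 = 0.3360
c = 10 / 48.4^0.3360 = 10 / 3.683 = 2.715
S₃ = 2.715 × 6650^0.3360 = 2.715 × 19.26 ≈ 52.3

52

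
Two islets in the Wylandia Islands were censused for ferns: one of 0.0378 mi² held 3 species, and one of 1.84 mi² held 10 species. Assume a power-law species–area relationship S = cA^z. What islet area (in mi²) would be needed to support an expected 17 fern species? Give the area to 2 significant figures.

10 mi²

z = ln(10/3) / ln(1.84/0.0378) = 1.2040 / 3.8852 = 0.3099
c = 3 / 0.0378^0.3099 = 3 / 0.3624 = 8.278
A = (17/8.278)^(1/0.3099) ⇒ ln A = ln(2.054)/0.3099 = 2.3221
A = e^2.3221 ≈ 10.2 mi²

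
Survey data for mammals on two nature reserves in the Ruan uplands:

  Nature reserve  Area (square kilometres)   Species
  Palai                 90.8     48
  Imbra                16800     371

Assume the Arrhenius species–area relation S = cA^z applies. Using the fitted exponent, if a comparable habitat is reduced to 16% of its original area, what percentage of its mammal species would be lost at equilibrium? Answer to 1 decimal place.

51.2%

z = ln(371/48) / ln(16800/90.8) = 2.0450 / 5.2205 = 0.3917
S_new/S_old = (A_new/A_old)^z = 0.16^0.3917 = exp(0.3917 × -1.8326) = 0.4878
Fraction lost = 1 − 0.4878 = 0.5122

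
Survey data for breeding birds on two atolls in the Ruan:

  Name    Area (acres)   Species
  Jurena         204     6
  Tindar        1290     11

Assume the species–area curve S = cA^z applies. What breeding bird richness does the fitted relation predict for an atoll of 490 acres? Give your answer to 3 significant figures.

z = ln(11/6) / ln(1290/204) = 0.6061 / 1.8443 = 0.3287
c = 6 / 204^0.3287 = 6 / 5.742 = 1.045
S₃ = 1.045 × 490^0.3287 = 1.045 × 7.659 ≈ 8.003

8.00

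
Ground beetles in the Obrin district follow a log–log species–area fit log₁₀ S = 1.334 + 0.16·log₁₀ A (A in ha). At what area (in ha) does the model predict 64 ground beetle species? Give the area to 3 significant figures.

64 = 21.58 × A^0.16  ⇒  A^0.16 = 64/21.58 = 2.966
ln A = ln(2.966) / 0.16 = 1.0872 / 0.16 = 6.7952
A = e^6.7952 ≈ 893.6 ha

894 ha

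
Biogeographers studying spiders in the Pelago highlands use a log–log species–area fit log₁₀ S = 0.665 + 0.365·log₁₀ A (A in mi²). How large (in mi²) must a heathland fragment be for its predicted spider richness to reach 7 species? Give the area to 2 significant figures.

7 = 4.624 × A^0.365  ⇒  A^0.365 = 7/4.624 = 1.514
ln A = ln(1.514) / 0.365 = 0.4147 / 0.365 = 1.1361
A = e^1.1361 ≈ 3.115 mi²

3.1 mi²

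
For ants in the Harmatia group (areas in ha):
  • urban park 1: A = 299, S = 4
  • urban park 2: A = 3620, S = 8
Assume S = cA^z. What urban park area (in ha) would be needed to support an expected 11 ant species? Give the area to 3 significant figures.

z = ln(8/4) / ln(3620/299) = 0.6931 / 2.4938 = 0.2779
c = 4 / 299^0.2779 = 4 / 4.877 = 0.8203
A = (11/0.8203)^(1/0.2779) ⇒ ln A = ln(13.41)/0.2779 = 9.3400
A = e^9.3400 ≈ 11384 ha

11400 ha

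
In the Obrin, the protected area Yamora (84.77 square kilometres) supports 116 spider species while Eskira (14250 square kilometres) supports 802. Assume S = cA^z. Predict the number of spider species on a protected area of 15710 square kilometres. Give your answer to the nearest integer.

832

z = ln(802/116) / ln(14250/84.77) = 1.9335 / 5.1246 = 0.3773
c = 116 / 84.77^0.3773 = 116 / 5.34 = 21.72
S₃ = 21.72 × 15710^0.3773 = 21.72 × 38.3 ≈ 832.1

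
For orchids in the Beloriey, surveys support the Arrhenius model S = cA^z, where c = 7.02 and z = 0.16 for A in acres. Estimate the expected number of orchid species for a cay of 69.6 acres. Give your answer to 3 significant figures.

S = 7.02 × 69.6^0.16
ln S = ln 7.02 + 0.16 × ln 69.6 = 1.9488 + 0.16 × 4.2428 = 2.6276
S = e^2.6276 ≈ 13.84

13.8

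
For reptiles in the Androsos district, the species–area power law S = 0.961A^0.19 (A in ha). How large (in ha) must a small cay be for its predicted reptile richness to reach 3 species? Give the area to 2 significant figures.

3 = 0.961 × A^0.19  ⇒  A^0.19 = 3/0.961 = 3.122
ln A = ln(3.122) / 0.19 = 1.1384 / 0.19 = 5.9915
A = e^5.9915 ≈ 400 ha

400 ha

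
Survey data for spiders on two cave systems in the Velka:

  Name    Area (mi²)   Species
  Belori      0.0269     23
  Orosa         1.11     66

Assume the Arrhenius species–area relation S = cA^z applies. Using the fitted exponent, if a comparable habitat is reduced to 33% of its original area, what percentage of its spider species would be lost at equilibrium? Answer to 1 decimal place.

z = ln(66/23) / ln(1.11/0.0269) = 1.0542 / 3.7200 = 0.2834
S_new/S_old = (A_new/A_old)^z = 0.33^0.2834 = exp(0.2834 × -1.1087) = 0.7304
Fraction lost = 1 − 0.7304 = 0.2696

27.0%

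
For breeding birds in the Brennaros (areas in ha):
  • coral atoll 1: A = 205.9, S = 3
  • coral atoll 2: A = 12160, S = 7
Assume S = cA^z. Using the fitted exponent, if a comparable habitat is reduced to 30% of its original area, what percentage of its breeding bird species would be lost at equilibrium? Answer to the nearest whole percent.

22%

z = ln(7/3) / ln(12160/205.9) = 0.8473 / 4.0785 = 0.2077
S_new/S_old = (A_new/A_old)^z = 0.3^0.2077 = exp(0.2077 × -1.2040) = 0.7787
Fraction lost = 1 − 0.7787 = 0.2213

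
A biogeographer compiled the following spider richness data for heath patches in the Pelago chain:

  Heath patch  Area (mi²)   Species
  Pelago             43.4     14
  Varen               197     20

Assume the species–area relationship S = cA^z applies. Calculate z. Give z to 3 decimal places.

0.236

Taking logs: ln S = ln c + z ln A, so z = (ln S₂ − ln S₁)/(ln A₂ − ln A₁).
z = ln(20/14) / ln(197/43.4) = ln(1.429) / ln(4.539) = 0.3567 / 1.5127 = 0.2358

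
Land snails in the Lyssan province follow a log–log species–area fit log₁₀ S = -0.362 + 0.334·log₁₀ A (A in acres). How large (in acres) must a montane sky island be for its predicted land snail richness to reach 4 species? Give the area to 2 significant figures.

4 = 0.4345 × A^0.334  ⇒  A^0.334 = 4/0.4345 = 9.206
ln A = ln(9.206) / 0.334 = 2.2198 / 0.334 = 6.6462
A = e^6.6462 ≈ 769.9 acres

770 acres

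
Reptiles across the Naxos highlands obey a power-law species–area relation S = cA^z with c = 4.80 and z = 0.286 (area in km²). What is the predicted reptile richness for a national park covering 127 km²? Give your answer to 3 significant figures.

S = 4.8 × 127^0.286
ln S = ln 4.8 + 0.286 × ln 127 = 1.5686 + 0.286 × 4.8442 = 2.9541
S = e^2.9541 ≈ 19.18

19.2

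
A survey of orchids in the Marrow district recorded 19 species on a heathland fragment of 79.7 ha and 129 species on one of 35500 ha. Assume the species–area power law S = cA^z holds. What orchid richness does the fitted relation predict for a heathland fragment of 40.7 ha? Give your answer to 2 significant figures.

15

z = ln(129/19) / ln(35500/79.7) = 1.9154 / 6.0990 = 0.3140
c = 19 / 79.7^0.3140 = 19 / 3.955 = 4.804
S₃ = 4.804 × 40.7^0.3140 = 4.804 × 3.202 ≈ 15.38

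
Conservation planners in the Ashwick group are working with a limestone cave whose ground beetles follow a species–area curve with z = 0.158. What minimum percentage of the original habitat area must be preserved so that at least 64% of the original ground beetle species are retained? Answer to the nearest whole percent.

6%

Need (A_new/A_old)^0.158 = 0.64, so A_new/A_old = 0.64^(1/0.158) = 0.64^6.329
ln(A_new/A_old) = ln 0.64 / 0.158 = -0.4463 / 0.158 = -2.8246
A_new/A_old = e^-2.8246 ≈ 0.05933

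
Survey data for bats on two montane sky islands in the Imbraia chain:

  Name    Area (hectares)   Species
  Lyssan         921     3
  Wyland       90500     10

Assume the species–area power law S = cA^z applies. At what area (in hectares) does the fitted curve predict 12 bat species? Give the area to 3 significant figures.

z = ln(10/3) / ln(90500/921) = 1.2040 / 4.5876 = 0.2624
c = 3 / 921^0.2624 = 3 / 5.997 = 0.5002
A = (12/0.5002)^(1/0.2624) ⇒ ln A = ln(23.99)/0.2624 = 12.1078
A = e^12.1078 ≈ 181285 hectares

181000 hectares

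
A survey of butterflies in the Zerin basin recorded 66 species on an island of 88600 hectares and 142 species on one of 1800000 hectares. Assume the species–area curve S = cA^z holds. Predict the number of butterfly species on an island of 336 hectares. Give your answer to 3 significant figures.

z = ln(142/66) / ln(1800000/88600) = 0.7662 / 3.0114 = 0.2544
c = 66 / 88600^0.2544 = 66 / 18.14 = 3.637
S₃ = 3.637 × 336^0.2544 = 3.637 × 4.393 ≈ 15.98

16.0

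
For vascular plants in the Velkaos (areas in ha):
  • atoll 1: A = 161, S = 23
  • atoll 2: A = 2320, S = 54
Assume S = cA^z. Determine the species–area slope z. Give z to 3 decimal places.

Taking logs: ln S = ln c + z ln A, so z = (ln S₂ − ln S₁)/(ln A₂ − ln A₁).
z = ln(54/23) / ln(2320/161) = ln(2.348) / ln(14.41) = 0.8535 / 2.6679 = 0.3199

0.320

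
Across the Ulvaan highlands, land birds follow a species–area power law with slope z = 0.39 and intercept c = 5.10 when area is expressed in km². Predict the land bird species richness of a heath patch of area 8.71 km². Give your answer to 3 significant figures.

11.9

S = 5.1 × 8.71^0.39 = 5.1 × 2.326 ≈ 11.86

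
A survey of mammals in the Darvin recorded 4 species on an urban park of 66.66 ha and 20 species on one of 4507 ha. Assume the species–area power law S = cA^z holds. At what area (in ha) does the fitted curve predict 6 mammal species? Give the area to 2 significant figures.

z = ln(20/4) / ln(4507/66.66) = 1.6094 / 4.2138 = 0.3819
c = 4 / 66.66^0.3819 = 4 / 4.973 = 0.8043
A = (6/0.8043)^(1/0.3819) ⇒ ln A = ln(7.459)/0.3819 = 5.2612
A = e^5.2612 ≈ 192.7 ha

190 ha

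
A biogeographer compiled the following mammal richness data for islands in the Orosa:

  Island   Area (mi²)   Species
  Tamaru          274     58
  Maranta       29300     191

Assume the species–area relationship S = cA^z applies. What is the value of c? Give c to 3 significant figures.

13.9

z = ln(S₂/S₁) / ln(A₂/A₁) = ln(191/58) / ln(29300/274) = 1.1918 / 4.6722 = 0.2551
c = S₁ / A₁^z = 58 / 274^0.2551 = 58 / 4.186 = 13.85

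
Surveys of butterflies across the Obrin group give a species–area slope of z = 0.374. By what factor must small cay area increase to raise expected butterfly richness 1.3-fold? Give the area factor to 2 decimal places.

(A₂/A₁)^0.374 = 1.3, so A₂/A₁ = 1.3^(1/0.374) = 1.3^2.674
ln(A₂/A₁) = ln 1.3 / 0.374 = 0.2624 / 0.374 = 0.7015
A₂/A₁ = e^0.7015 ≈ 2.017

2.02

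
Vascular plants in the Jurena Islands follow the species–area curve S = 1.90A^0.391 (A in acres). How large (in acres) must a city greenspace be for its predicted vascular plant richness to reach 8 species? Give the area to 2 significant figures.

8 = 1.9 × A^0.391  ⇒  A^0.391 = 8/1.9 = 4.211
ln A = ln(4.211) / 0.391 = 1.4376 / 0.391 = 3.6767
A = e^3.6767 ≈ 39.52 acres

40 acres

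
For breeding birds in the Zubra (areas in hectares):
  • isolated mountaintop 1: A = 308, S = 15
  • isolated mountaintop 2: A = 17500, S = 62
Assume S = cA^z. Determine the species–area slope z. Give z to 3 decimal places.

0.351

Taking logs: ln S = ln c + z ln A, so z = (ln S₂ − ln S₁)/(ln A₂ − ln A₁).
z = ln(62/15) / ln(17500/308) = ln(4.133) / ln(56.82) = 1.4191 / 4.0399 = 0.3513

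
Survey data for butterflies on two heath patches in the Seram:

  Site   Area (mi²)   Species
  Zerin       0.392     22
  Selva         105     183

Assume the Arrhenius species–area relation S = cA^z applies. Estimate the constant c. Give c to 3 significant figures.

31.4

z = ln(S₂/S₁) / ln(A₂/A₁) = ln(183/22) / ln(105/0.392) = 2.1184 / 5.5905 = 0.3789
c = S₁ / A₁^z = 22 / 0.392^0.3789 = 22 / 0.7013 = 31.37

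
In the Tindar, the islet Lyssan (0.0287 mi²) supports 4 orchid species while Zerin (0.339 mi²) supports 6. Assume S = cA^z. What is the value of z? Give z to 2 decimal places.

Taking logs: ln S = ln c + z ln A, so z = (ln S₂ − ln S₁)/(ln A₂ − ln A₁).
z = ln(6/4) / ln(0.339/0.0287) = ln(1.5) / ln(11.81) = 0.4055 / 2.4691 = 0.1642

0.16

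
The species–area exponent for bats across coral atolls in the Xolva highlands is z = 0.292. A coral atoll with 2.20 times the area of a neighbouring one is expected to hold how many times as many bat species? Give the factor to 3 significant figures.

S₂/S₁ = (A₂/A₁)^z = 2.2^0.292
ln(S₂/S₁) = 0.292 × ln 2.2 = 0.292 × 0.7885 = 0.2302
S₂/S₁ = e^0.2302 ≈ 1.259

1.26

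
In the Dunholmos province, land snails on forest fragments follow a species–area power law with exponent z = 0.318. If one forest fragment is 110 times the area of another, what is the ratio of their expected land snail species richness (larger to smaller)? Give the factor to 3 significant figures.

4.46

S₂/S₁ = (A₂/A₁)^z = 110^0.318
ln(S₂/S₁) = 0.318 × ln 110 = 0.318 × 4.7005 = 1.4948
S₂/S₁ = e^1.4948 ≈ 4.458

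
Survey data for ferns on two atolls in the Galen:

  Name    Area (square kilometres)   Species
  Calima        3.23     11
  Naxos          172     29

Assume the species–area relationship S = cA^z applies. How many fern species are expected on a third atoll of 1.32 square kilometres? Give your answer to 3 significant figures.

8.84

z = ln(29/11) / ln(172/3.23) = 0.9694 / 3.9750 = 0.2439
c = 11 / 3.23^0.2439 = 11 / 1.331 = 8.264
S₃ = 8.264 × 1.32^0.2439 = 8.264 × 1.07 ≈ 8.843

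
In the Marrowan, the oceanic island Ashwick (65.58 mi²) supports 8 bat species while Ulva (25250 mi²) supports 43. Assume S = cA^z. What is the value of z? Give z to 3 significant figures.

Taking logs: ln S = ln c + z ln A, so z = (ln S₂ − ln S₁)/(ln A₂ − ln A₁).
z = ln(43/8) / ln(25250/65.58) = ln(5.375) / ln(385) = 1.6818 / 5.9533 = 0.2825

0.282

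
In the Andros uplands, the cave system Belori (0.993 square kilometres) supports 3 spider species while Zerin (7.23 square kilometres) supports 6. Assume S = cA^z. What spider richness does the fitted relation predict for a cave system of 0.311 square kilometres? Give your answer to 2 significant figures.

z = ln(6/3) / ln(7.23/0.993) = 0.6931 / 1.9853 = 0.3491
c = 3 / 0.993^0.3491 = 3 / 0.9976 = 3.007
S₃ = 3.007 × 0.311^0.3491 = 3.007 × 0.6651 ≈ 2

2.0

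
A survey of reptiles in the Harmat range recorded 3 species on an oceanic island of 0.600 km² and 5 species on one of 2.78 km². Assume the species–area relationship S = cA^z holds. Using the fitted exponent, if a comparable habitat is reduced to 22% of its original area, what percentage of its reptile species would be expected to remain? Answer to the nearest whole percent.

60%

z = ln(5/3) / ln(2.78/0.6) = 0.5108 / 1.5333 = 0.3332
S_new/S_old = (A_new/A_old)^z = 0.22^0.3332 = exp(0.3332 × -1.5141) = 0.6038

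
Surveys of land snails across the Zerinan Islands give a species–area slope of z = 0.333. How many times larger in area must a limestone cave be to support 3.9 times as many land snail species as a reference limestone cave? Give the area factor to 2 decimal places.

59.56

(A₂/A₁)^0.333 = 3.9, so A₂/A₁ = 3.9^(1/0.333) = 3.9^3.003
ln(A₂/A₁) = ln 3.9 / 0.333 = 1.3610 / 0.333 = 4.0870
A₂/A₁ = e^4.0870 ≈ 59.56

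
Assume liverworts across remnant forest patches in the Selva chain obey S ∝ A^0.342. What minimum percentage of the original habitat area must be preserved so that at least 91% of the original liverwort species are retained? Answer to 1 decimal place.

75.9%

Need (A_new/A_old)^0.342 = 0.91, so A_new/A_old = 0.91^(1/0.342) = 0.91^2.924
ln(A_new/A_old) = ln 0.91 / 0.342 = -0.0943 / 0.342 = -0.2758
A_new/A_old = e^-0.2758 ≈ 0.759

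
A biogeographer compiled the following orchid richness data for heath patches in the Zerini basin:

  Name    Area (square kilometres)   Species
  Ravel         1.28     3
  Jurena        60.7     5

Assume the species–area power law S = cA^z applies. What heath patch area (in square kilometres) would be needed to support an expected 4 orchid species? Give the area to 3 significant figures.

z = ln(5/3) / ln(60.7/1.28) = 0.5108 / 3.8591 = 0.1324
c = 3 / 1.28^0.1324 = 3 / 1.033 = 2.904
A = (4/2.904)^(1/0.1324) ⇒ ln A = ln(1.378)/0.1324 = 2.4202
A = e^2.4202 ≈ 11.25 square kilometres

11.2 square kilometres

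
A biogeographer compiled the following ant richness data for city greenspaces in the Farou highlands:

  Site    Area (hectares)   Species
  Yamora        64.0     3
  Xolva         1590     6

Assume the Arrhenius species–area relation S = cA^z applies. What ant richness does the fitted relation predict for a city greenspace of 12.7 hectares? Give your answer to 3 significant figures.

z = ln(6/3) / ln(1590/64) = 0.6931 / 3.2126 = 0.2158
c = 3 / 64^0.2158 = 3 / 2.453 = 1.223
S₃ = 1.223 × 12.7^0.2158 = 1.223 × 1.73 ≈ 2.116

2.12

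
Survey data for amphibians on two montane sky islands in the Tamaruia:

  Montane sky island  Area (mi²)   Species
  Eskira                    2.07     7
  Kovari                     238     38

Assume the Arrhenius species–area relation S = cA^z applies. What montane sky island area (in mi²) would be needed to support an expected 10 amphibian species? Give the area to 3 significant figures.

5.63 mi²

z = ln(38/7) / ln(238/2.07) = 1.6917 / 4.7447 = 0.3565
c = 7 / 2.07^0.3565 = 7 / 1.296 = 5.401
A = (10/5.401)^(1/0.3565) ⇒ ln A = ln(1.852)/0.3565 = 1.7279
A = e^1.7279 ≈ 5.629 mi²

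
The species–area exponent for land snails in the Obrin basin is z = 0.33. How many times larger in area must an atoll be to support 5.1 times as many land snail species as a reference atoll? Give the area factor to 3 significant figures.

(A₂/A₁)^0.33 = 5.1, so A₂/A₁ = 5.1^(1/0.33) = 5.1^3.03
ln(A₂/A₁) = ln 5.1 / 0.33 = 1.6292 / 0.33 = 4.9371
A₂/A₁ = e^4.9371 ≈ 139.4

139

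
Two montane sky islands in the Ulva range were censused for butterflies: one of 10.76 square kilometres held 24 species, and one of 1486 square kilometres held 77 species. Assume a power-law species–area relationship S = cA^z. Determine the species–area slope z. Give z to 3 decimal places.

0.237

Taking logs: ln S = ln c + z ln A, so z = (ln S₂ − ln S₁)/(ln A₂ − ln A₁).
z = ln(77/24) / ln(1486/10.76) = ln(3.208) / ln(138.1) = 1.1658 / 4.9280 = 0.2366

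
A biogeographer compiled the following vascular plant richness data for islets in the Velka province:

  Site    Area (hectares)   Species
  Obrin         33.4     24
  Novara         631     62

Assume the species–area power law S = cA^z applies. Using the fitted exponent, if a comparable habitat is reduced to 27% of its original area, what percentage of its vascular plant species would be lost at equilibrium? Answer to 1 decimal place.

z = ln(62/24) / ln(631/33.4) = 0.9491 / 2.9387 = 0.3230
S_new/S_old = (A_new/A_old)^z = 0.27^0.3230 = exp(0.3230 × -1.3093) = 0.6552
Fraction lost = 1 − 0.6552 = 0.3448

34.5%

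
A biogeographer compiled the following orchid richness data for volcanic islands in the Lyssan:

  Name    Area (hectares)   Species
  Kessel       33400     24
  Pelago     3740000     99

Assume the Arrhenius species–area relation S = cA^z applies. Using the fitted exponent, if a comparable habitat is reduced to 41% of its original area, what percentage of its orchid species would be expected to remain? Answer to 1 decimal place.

76.5%

z = ln(99/24) / ln(3740000/33400) = 1.4171 / 4.7183 = 0.3003
S_new/S_old = (A_new/A_old)^z = 0.41^0.3003 = exp(0.3003 × -0.8916) = 0.7651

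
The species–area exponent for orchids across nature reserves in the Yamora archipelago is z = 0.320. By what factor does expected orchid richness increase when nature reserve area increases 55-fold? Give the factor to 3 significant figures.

S₂/S₁ = (A₂/A₁)^z = 55^0.32
ln(S₂/S₁) = 0.32 × ln 55 = 0.32 × 4.0073 = 1.2823
S₂/S₁ = e^1.2823 ≈ 3.605

3.61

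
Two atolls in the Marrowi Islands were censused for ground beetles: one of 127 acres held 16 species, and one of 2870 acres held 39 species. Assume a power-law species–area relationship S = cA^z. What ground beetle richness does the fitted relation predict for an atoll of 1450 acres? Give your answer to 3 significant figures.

z = ln(39/16) / ln(2870/127) = 0.8910 / 3.1179 = 0.2858
c = 16 / 127^0.2858 = 16 / 3.992 = 4.008
S₃ = 4.008 × 1450^0.2858 = 4.008 × 8.006 ≈ 32.09

32.1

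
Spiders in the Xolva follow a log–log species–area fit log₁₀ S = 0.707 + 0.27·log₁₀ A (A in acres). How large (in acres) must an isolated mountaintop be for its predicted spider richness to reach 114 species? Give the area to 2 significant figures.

114 = 5.093 × A^0.27  ⇒  A^0.27 = 114/5.093 = 22.38
ln A = ln(22.38) / 0.27 = 3.1083 / 0.27 = 11.5121
A = e^11.5121 ≈ 99919 acres

100000 acres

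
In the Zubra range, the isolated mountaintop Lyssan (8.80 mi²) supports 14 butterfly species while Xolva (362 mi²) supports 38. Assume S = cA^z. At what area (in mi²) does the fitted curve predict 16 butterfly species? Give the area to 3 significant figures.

z = ln(38/14) / ln(362/8.8) = 0.9985 / 3.7169 = 0.2686
c = 14 / 8.8^0.2686 = 14 / 1.794 = 7.805
A = (16/7.805)^(1/0.2686) ⇒ ln A = ln(2.05)/0.2686 = 2.6718
A = e^2.6718 ≈ 14.47 mi²

14.5 mi²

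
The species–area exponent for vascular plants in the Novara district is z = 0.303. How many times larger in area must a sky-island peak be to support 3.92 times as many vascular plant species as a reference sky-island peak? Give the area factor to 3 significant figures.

90.8

(A₂/A₁)^0.303 = 3.92, so A₂/A₁ = 3.92^(1/0.303) = 3.92^3.3
ln(A₂/A₁) = ln 3.92 / 0.303 = 1.3661 / 0.303 = 4.5086
A₂/A₁ = e^4.5086 ≈ 90.79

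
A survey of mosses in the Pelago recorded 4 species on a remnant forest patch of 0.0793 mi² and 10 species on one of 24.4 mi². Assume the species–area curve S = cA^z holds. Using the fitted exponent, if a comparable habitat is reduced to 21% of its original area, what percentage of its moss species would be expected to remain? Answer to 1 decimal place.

77.9%

z = ln(10/4) / ln(24.4/0.0793) = 0.9163 / 5.7291 = 0.1599
S_new/S_old = (A_new/A_old)^z = 0.21^0.1599 = exp(0.1599 × -1.5606) = 0.7791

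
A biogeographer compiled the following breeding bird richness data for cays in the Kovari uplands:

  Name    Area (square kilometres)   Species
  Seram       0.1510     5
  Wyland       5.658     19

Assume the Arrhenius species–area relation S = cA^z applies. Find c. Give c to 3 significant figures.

10.0

z = ln(S₂/S₁) / ln(A₂/A₁) = ln(19/5) / ln(5.658/0.151) = 1.3350 / 3.6235 = 0.3684
c = S₁ / A₁^z = 5 / 0.151^0.3684 = 5 / 0.4983 = 10.03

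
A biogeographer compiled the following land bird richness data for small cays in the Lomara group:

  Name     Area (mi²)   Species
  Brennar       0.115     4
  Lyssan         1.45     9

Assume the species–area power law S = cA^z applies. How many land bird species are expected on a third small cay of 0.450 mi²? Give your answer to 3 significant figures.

z = ln(9/4) / ln(1.45/0.115) = 0.8109 / 2.5344 = 0.3200
c = 4 / 0.115^0.3200 = 4 / 0.5006 = 7.991
S₃ = 7.991 × 0.45^0.3200 = 7.991 × 0.7745 ≈ 6.189

6.19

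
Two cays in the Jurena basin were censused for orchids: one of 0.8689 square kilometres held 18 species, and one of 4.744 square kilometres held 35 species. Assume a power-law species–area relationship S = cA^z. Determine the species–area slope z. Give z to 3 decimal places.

0.392

Taking logs: ln S = ln c + z ln A, so z = (ln S₂ − ln S₁)/(ln A₂ − ln A₁).
z = ln(35/18) / ln(4.744/0.8689) = ln(1.944) / ln(5.46) = 0.6650 / 1.6974 = 0.3918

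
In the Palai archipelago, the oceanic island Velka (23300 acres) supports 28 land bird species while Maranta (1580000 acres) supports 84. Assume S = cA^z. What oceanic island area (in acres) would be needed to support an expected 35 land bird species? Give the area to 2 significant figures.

55000 acres

z = ln(84/28) / ln(1580000/23300) = 1.0986 / 4.2167 = 0.2605
c = 28 / 23300^0.2605 = 28 / 13.74 = 2.038
A = (35/2.038)^(1/0.2605) ⇒ ln A = ln(17.17)/0.2605 = 10.9127
A = e^10.9127 ≈ 54868 acres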